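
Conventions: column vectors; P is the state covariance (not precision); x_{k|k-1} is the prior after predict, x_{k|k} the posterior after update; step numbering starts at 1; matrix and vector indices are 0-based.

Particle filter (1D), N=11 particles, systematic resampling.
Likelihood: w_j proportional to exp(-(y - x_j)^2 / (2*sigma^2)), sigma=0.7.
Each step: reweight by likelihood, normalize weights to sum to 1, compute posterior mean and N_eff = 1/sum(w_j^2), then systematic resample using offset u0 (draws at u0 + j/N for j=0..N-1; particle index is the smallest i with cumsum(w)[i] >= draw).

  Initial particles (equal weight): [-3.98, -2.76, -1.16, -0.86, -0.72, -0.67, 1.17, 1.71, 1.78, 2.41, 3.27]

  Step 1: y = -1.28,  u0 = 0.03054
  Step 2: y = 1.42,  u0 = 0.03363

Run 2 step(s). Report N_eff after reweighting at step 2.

N_eff = 6.9403

step 1: w=[0.0002, 0.0320, 0.2950, 0.2500, 0.2174, 0.2048, 0.0007, 0.0000, 0.0000, 0.0000, 0.0000]  mean=-0.9391  Neff=4.1718  idx=[1, 2, 2, 2, 3, 3, 3, 4, 4, 5, 5]
step 2: w=[0.0000, 0.0187, 0.0187, 0.0187, 0.0826, 0.0826, 0.0826, 0.1553, 0.1553, 0.1928, 0.1928]  mean=-0.7601  Neff=6.9403  idx=[2, 4, 5, 7, 7, 8, 8, 9, 9, 10, 10]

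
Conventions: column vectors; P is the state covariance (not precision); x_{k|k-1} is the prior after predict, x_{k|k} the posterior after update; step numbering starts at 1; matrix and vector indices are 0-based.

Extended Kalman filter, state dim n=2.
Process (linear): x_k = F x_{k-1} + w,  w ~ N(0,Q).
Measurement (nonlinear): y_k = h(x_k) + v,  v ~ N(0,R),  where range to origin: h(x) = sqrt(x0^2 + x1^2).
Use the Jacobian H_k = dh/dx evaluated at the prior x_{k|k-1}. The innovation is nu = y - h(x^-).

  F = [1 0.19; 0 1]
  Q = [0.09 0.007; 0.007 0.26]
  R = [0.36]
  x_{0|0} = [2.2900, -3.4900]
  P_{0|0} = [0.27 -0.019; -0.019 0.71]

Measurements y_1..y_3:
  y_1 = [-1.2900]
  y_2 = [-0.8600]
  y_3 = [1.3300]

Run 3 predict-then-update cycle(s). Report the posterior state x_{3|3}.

x_post = [-0.1053, -1.0788]

step 1: x^-=[1.6269, -3.4900]  P^-=[0.3784 0.1229; 0.1229 0.9700]  H_jac=[0.4225 -0.9064]  S=[1.1303]  K=[0.0429; -0.7319]  nu=[-5.1406]  x^+=[1.4064, 0.2724]  P^+=[0.3763 0.1584; 0.1584 0.3645]
step 2: x^-=[1.4581, 0.2724]  P^-=[0.5397 0.2347; 0.2347 0.6245]  H_jac=[0.9830 0.1836]  S=[0.9873]  K=[0.5810; 0.3498]  nu=[-2.3433]  x^+=[0.0966, -0.5473]  P^+=[0.2064 0.0340; 0.0340 0.5037]
step 3: x^-=[-0.0073, -0.5473]  P^-=[0.3275 0.1367; 0.1367 0.7637]  H_jac=[-0.0134 -0.9999]  S=[1.1273]  K=[-0.1252; -0.6790]  nu=[0.7826]  x^+=[-0.1053, -1.0788]  P^+=[0.3099 0.0409; 0.0409 0.2439]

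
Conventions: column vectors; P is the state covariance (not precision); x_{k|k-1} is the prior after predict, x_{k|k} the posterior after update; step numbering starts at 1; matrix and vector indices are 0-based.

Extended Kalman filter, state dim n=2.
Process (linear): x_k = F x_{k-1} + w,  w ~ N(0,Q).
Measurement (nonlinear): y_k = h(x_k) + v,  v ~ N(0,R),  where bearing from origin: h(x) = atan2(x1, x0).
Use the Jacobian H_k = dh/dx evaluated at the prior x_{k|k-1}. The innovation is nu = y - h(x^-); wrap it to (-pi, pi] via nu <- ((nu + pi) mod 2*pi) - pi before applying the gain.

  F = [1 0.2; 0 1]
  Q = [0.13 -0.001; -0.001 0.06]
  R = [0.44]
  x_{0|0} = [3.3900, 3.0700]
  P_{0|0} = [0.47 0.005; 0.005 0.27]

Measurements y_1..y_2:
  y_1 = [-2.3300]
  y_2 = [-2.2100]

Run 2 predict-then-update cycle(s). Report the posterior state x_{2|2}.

x_post = [5.2622, 2.4857]

step 1: x^-=[4.0040, 3.0700]  P^-=[0.6128 0.0580; 0.0580 0.3300]  H_jac=[-0.1206 0.1573]  S=[0.4549]  K=[-0.1424; 0.0987]  nu=[-2.9841]  x^+=[4.4290, 2.7754]  P^+=[0.6036 0.0644; 0.0644 0.3256]
step 2: x^-=[4.9840, 2.7754]  P^-=[0.7724 0.1285; 0.1285 0.3856]  H_jac=[-0.0853 0.1532]  S=[0.4513]  K=[-0.1023; 0.1066]  nu=[-2.7181]  x^+=[5.2622, 2.4857]  P^+=[0.7676 0.1334; 0.1334 0.3804]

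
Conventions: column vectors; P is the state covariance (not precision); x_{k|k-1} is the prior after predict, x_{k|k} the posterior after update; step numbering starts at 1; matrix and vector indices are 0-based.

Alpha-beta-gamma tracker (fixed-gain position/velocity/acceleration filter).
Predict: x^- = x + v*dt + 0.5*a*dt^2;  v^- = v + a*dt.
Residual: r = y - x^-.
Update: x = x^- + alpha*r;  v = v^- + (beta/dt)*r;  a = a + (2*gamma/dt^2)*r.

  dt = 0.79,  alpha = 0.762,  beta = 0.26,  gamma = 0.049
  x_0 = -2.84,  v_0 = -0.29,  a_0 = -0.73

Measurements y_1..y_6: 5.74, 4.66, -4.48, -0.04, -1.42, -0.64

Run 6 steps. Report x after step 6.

x_post = -1.1743

step 1: x_pred=-3.2969  r=9.0369  x^+=3.5892  v^+=2.1075  a^+=0.6890
step 2: x_pred=5.4691  r=-0.8091  x^+=4.8526  v^+=2.3855  a^+=0.5620
step 3: x_pred=6.9125  r=-11.3925  x^+=-1.7686  v^+=-0.9200  a^+=-1.2269
step 4: x_pred=-2.8782  r=2.8382  x^+=-0.7155  v^+=-0.9551  a^+=-0.7813
step 5: x_pred=-1.7139  r=0.2939  x^+=-1.4899  v^+=-1.4756  a^+=-0.7351
step 6: x_pred=-2.8851  r=2.2451  x^+=-1.1743  v^+=-1.3175  a^+=-0.3826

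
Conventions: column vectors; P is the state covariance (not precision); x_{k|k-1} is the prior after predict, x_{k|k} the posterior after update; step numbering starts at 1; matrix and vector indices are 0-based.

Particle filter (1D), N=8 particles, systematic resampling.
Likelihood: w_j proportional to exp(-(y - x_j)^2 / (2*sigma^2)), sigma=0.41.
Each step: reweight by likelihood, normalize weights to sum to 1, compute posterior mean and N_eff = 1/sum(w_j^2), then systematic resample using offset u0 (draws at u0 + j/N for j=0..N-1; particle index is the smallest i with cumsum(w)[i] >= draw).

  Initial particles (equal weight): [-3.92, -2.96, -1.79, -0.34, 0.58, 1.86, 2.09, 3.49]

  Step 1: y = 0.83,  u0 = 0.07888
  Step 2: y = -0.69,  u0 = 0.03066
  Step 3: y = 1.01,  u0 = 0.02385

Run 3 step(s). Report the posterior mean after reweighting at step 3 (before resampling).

post_mean = 0.5800

step 1: w=[0.0000, 0.0000, 0.0000, 0.0190, 0.9237, 0.0474, 0.0099, 0.0000]  mean=0.6382  Neff=1.1682  idx=[4, 4, 4, 4, 4, 4, 4, 5]
step 2: w=[0.1429, 0.1429, 0.1429, 0.1429, 0.1429, 0.1429, 0.1429, 0.0000]  mean=0.5800  Neff=7.0000  idx=[0, 1, 1, 2, 3, 4, 5, 6]
step 3: w=[0.1250, 0.1250, 0.1250, 0.1250, 0.1250, 0.1250, 0.1250, 0.1250]  mean=0.5800  Neff=8.0000  idx=[0, 1, 2, 3, 4, 5, 6, 7]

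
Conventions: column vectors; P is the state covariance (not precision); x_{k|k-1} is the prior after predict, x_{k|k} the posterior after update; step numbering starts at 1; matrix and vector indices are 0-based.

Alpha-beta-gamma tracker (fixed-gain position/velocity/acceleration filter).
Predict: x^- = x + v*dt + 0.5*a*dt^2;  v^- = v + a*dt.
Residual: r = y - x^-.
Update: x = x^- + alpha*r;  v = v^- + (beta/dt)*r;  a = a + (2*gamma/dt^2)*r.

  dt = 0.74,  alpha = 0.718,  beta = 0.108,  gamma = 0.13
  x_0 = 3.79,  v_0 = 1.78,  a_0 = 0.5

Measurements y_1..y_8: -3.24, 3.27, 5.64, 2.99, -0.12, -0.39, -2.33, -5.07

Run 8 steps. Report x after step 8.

x_post = -4.7664

step 1: x_pred=5.2441  r=-8.4841  x^+=-0.8475  v^+=0.9118  a^+=-3.5282
step 2: x_pred=-1.1388  r=4.4088  x^+=2.0267  v^+=-1.0557  a^+=-1.4349
step 3: x_pred=0.8526  r=4.7874  x^+=4.2900  v^+=-1.4188  a^+=0.8381
step 4: x_pred=3.4695  r=-0.4795  x^+=3.1252  v^+=-0.8686  a^+=0.6104
step 5: x_pred=2.6496  r=-2.7696  x^+=0.6610  v^+=-0.8211  a^+=-0.7046
step 6: x_pred=-0.1395  r=-0.2505  x^+=-0.3194  v^+=-1.3791  a^+=-0.8235
step 7: x_pred=-1.5653  r=-0.7647  x^+=-2.1144  v^+=-2.1000  a^+=-1.1865
step 8: x_pred=-3.9933  r=-1.0767  x^+=-4.7664  v^+=-3.1352  a^+=-1.6978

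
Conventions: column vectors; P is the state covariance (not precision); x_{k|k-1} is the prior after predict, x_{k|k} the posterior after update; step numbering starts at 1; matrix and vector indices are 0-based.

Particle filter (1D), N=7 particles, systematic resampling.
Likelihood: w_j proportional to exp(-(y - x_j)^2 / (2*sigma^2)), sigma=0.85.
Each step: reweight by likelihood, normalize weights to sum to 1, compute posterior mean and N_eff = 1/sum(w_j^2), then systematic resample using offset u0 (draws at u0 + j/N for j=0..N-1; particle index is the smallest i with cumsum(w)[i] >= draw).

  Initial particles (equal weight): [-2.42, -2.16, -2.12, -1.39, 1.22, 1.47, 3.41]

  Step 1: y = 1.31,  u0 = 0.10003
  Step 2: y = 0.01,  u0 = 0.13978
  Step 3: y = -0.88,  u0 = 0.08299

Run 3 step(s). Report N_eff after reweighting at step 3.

N_eff = 6.1032

step 1: w=[0.0000, 0.0001, 0.0001, 0.0032, 0.4896, 0.4837, 0.0233]  mean=1.3826  Neff=2.1089  idx=[4, 4, 4, 5, 5, 5, 5]
step 2: w=[0.1812, 0.1812, 0.1812, 0.1141, 0.1141, 0.1141, 0.1141]  mean=1.3341  Neff=6.6420  idx=[0, 1, 2, 3, 4, 5, 6]
step 3: w=[0.2061, 0.2061, 0.2061, 0.0954, 0.0954, 0.0954, 0.0954]  mean=1.3154  Neff=6.1032  idx=[0, 1, 1, 2, 3, 4, 6]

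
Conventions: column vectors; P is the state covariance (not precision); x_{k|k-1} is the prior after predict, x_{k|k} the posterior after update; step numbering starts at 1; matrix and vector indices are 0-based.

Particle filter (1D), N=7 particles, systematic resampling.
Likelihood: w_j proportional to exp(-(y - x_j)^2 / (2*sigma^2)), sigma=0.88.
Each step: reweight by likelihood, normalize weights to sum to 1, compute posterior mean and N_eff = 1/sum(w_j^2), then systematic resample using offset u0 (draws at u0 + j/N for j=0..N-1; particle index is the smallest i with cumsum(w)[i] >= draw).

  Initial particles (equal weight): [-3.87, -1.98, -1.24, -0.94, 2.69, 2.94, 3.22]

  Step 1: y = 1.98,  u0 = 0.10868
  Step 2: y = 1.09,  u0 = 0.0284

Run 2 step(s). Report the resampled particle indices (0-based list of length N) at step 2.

step 1: w=[0.0000, 0.0000, 0.0008, 0.0025, 0.4378, 0.3343, 0.2246]  mean=2.8806  Neff=2.8256  idx=[4, 4, 4, 5, 5, 6, 6]
step 2: w=[0.2126, 0.2126, 0.2126, 0.1218, 0.1218, 0.0593, 0.0593]  mean=2.8138  Neff=5.8043  idx=[0, 0, 1, 2, 2, 3, 5]

resampled_idx = [0, 0, 1, 2, 2, 3, 5]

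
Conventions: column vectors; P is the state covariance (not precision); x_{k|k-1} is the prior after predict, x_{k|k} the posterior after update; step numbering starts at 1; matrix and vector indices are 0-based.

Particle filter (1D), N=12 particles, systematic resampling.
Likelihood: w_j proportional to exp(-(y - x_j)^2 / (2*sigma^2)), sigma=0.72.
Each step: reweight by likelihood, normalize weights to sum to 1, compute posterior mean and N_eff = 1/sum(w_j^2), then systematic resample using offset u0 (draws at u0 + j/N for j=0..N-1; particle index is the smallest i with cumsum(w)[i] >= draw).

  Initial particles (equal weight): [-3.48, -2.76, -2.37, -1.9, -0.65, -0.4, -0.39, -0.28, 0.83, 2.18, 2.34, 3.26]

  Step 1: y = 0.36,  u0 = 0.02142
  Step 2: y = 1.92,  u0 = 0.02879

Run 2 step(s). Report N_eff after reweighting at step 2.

step 1: w=[0.0000, 0.0000, 0.0002, 0.0024, 0.1213, 0.1859, 0.1886, 0.2186, 0.2622, 0.0133, 0.0074, 0.0001]  mean=-0.0288  Neff=4.9601  idx=[4, 4, 5, 5, 6, 6, 7, 7, 7, 8, 8, 8]
step 2: w=[0.0017, 0.0017, 0.0055, 0.0055, 0.0058, 0.0058, 0.0093, 0.0093, 0.0093, 0.3154, 0.3154, 0.3154]  mean=0.7663  Neff=3.3473  idx=[6, 9, 9, 9, 9, 10, 10, 10, 11, 11, 11, 11]

N_eff = 3.3473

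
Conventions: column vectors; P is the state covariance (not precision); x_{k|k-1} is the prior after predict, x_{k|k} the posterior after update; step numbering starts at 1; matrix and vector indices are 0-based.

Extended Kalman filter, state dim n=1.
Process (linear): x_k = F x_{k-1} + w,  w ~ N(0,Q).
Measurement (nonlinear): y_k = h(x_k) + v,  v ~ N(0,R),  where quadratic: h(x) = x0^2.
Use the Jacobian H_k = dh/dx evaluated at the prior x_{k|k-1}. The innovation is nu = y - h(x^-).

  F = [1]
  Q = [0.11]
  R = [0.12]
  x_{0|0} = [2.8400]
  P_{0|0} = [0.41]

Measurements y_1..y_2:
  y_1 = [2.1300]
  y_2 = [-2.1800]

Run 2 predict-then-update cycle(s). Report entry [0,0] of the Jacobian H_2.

step 1: x^-=[2.8400]  P^-=[0.5200]  H_jac=[5.6800]  S=[16.8964]  K=[0.1748]  nu=[-5.9356]  x^+=[1.8024]  P^+=[0.0037]
step 2: x^-=[1.8024]  P^-=[0.1137]  H_jac=[3.6048]  S=[1.5974]  K=[0.2566]  nu=[-5.4287]  x^+=[0.4096]  P^+=[0.0085]

H_jac[0,0] = 3.6048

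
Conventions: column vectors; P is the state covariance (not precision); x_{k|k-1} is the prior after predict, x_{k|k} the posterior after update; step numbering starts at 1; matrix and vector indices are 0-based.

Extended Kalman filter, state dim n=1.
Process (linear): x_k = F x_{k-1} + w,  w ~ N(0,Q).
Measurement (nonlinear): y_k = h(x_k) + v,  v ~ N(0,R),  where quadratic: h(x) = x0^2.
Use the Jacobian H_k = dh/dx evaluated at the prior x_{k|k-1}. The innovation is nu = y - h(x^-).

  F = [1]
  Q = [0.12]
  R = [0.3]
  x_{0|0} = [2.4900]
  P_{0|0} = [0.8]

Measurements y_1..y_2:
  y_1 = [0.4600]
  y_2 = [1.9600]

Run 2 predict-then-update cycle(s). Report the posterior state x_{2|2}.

step 1: x^-=[2.4900]  P^-=[0.9200]  H_jac=[4.9800]  S=[23.1164]  K=[0.1982]  nu=[-5.7401]  x^+=[1.3523]  P^+=[0.0119]
step 2: x^-=[1.3523]  P^-=[0.1319]  H_jac=[2.7047]  S=[1.2652]  K=[0.2821]  nu=[0.1312]  x^+=[1.3893]  P^+=[0.0313]

x_post = [1.3893]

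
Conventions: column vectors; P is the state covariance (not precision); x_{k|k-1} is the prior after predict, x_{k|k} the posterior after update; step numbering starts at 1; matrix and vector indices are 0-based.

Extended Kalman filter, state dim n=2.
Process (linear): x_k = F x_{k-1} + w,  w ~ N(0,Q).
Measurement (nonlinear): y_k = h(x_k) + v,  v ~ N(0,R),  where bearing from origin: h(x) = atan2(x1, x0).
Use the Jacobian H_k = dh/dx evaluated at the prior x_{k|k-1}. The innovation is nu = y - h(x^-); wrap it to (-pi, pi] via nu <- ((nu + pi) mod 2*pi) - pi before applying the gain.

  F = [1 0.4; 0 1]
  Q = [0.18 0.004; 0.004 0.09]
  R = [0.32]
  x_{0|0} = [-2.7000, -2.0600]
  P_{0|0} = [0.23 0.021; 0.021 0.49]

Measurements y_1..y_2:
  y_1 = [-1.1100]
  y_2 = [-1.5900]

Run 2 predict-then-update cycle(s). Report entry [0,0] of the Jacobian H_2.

step 1: x^-=[-3.5240, -2.0600]  P^-=[0.5052 0.2210; 0.2210 0.5800]  H_jac=[0.1236 -0.2115]  S=[0.3421]  K=[0.0459; -0.2787]  nu=[1.5026]  x^+=[-3.4550, -2.4788]  P^+=[0.5045 0.2254; 0.2254 0.5534]
step 2: x^-=[-4.4465, -2.4788]  P^-=[0.9533 0.4508; 0.4508 0.6434]  H_jac=[0.0956 -0.1716]  S=[0.3329]  K=[0.0416; -0.2021]  nu=[1.0430]  x^+=[-4.4031, -2.6896]  P^+=[0.9528 0.4536; 0.4536 0.6298]

H_jac[0,0] = 0.0956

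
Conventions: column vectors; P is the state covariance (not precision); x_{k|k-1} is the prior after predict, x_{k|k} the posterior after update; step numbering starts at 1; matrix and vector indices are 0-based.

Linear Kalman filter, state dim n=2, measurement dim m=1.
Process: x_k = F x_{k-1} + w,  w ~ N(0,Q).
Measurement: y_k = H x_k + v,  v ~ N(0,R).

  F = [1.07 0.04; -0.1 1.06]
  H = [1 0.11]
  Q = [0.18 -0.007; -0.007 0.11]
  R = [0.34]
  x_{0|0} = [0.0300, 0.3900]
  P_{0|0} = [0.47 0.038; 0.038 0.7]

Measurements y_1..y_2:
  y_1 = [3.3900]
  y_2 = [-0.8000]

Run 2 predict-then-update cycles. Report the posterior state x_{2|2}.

step 1: x^-=[0.0477, 0.4104]  P^-=[0.7225 0.0153; 0.0153 0.8932]  S=[1.0767]  K=[0.6726; 0.1055]  nu=[3.2972]  x^+=[2.2654, 0.7582]  P^+=[0.2354 -0.0611; -0.0611 0.8812]
step 2: x^-=[2.4543, 0.5772]  P^-=[0.4457 -0.0638; -0.0638 1.1154]  S=[0.7851]  K=[0.5587; 0.0750]  nu=[-3.3178]  x^+=[0.6006, 0.3285]  P^+=[0.2006 -0.0967; -0.0967 1.1110]

x_post = [0.6006, 0.3285]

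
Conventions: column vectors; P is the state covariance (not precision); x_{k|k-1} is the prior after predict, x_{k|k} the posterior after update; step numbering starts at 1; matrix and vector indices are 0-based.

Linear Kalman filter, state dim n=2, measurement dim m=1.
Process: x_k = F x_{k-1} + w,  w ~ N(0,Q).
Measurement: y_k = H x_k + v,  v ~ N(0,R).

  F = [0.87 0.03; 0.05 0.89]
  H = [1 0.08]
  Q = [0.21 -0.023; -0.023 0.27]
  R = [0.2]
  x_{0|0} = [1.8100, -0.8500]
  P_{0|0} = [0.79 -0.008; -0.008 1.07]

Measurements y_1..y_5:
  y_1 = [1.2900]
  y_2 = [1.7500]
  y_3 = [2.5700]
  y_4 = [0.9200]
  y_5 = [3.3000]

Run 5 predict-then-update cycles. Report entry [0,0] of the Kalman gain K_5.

step 1: x^-=[1.5492, -0.6660]  P^-=[0.8085 0.0337; 0.0337 1.1188]  S=[1.0211]  K=[0.7945; 0.1207]  nu=[-0.2059]  x^+=[1.3856, -0.6909]  P^+=[0.1640 -0.0642; -0.0642 1.1039]
step 2: x^-=[1.1847, -0.5456]  P^-=[0.3318 -0.0362; -0.0362 1.1391]  S=[0.5333]  K=[0.6167; 0.1030]  nu=[0.6089]  x^+=[1.5603, -0.4828]  P^+=[0.1290 -0.0701; -0.0701 1.1335]
step 3: x^-=[1.3430, -0.3517]  P^-=[0.3050 -0.0415; -0.0415 1.1619]  S=[0.5058]  K=[0.5964; 0.1018]  nu=[1.2552]  x^+=[2.0916, -0.2240]  P^+=[0.1251 -0.0722; -0.0722 1.1567]
step 4: x^-=[1.8129, -0.0948]  P^-=[0.3019 -0.0427; -0.0427 1.1801]  S=[0.5027]  K=[0.5939; 0.1029]  nu=[-0.8854]  x^+=[1.2871, -0.1859]  P^+=[0.1246 -0.0734; -0.0734 1.1748]
step 5: x^-=[1.1142, -0.1011]  P^-=[0.3016 -0.0432; -0.0432 1.1943]  S=[0.5023]  K=[0.5935; 0.1043]  nu=[2.1938]  x^+=[2.4163, 0.1277]  P^+=[0.1246 -0.0742; -0.0742 1.1888]

K[0,0] = 0.5935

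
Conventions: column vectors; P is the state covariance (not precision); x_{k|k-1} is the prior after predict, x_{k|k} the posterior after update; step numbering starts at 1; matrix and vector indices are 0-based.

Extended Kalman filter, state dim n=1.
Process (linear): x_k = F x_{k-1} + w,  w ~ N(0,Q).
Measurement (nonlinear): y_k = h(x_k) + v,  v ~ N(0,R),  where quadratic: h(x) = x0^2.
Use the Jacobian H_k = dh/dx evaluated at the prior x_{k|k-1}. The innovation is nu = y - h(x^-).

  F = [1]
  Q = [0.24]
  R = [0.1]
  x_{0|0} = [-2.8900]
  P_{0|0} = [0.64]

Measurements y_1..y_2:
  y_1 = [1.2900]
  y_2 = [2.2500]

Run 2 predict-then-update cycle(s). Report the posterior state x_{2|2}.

step 1: x^-=[-2.8900]  P^-=[0.8800]  H_jac=[-5.7800]  S=[29.4994]  K=[-0.1724]  nu=[-7.0621]  x^+=[-1.6723]  P^+=[0.0030]
step 2: x^-=[-1.6723]  P^-=[0.2430]  H_jac=[-3.3447]  S=[2.8182]  K=[-0.2884]  nu=[-0.5467]  x^+=[-1.5147]  P^+=[0.0086]

x_post = [-1.5147]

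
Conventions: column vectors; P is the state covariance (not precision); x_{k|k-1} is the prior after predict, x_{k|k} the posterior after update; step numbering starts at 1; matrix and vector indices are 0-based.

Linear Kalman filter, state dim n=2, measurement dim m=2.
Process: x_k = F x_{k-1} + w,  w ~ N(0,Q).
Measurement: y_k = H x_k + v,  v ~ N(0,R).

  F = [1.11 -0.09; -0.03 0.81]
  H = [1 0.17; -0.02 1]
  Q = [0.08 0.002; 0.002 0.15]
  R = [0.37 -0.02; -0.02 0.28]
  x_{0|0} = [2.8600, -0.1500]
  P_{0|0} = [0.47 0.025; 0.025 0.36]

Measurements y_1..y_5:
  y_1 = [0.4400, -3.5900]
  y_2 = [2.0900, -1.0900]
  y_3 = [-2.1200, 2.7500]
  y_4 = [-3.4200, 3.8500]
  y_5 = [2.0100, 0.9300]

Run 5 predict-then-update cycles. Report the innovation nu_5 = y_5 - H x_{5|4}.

step 1: x^-=[3.1881, -0.2073]  P^-=[0.6570 -0.0173; -0.0173 0.3854]  S=[1.0322 0.0151; 0.0151 0.6664]  K=[0.6345 -0.0601; 0.0382 0.5780]  nu=[-2.7129, -3.3189]  x^+=[1.6663, -2.2294]  P^+=[0.2402 -0.0247; -0.0247 0.1606]
step 2: x^-=[2.0503, -1.8558]  P^-=[0.3822 -0.0400; -0.0400 0.2568]  S=[0.7460 -0.0239; -0.0239 0.5385]  K=[0.5011 -0.0663; 0.0202 0.4792]  nu=[0.3552, 0.8068]  x^+=[2.1748, -1.4620]  P^+=[0.1909 -0.0248; -0.0248 0.1333]
step 3: x^-=[2.5456, -1.2495]  P^-=[0.3213 -0.0364; -0.0364 0.2388]  S=[0.6858 -0.0221; -0.0221 0.5204]  K=[0.4574 -0.0629; 0.0210 0.4612]  nu=[-4.4532, 4.0504]  x^+=[0.2540, 0.5251]  P^+=[0.1745 -0.0233; -0.0233 0.1283]
step 4: x^-=[0.2347, 0.4177]  P^-=[0.3006 -0.0341; -0.0341 0.2354]  S=[0.6658 -0.0200; -0.0200 0.5169]  K=[0.4410 -0.0606; 0.0226 0.4576]  nu=[-3.7257, 3.4370]  x^+=[-1.6165, 1.9065]  P^+=[0.1682 -0.0224; -0.0224 0.1272]
step 5: x^-=[-1.9659, 1.5927]  P^-=[0.2927 -0.0331; -0.0331 0.2347]  S=[0.6583 -0.0189; -0.0189 0.5162]  K=[0.4344 -0.0595; 0.0235 0.4569]  nu=[3.7052, -0.7021]  x^+=[-0.3144, 1.3590]  P^+=[0.1657 -0.0220; -0.0220 0.1270]

innov = [3.7052, -0.7021]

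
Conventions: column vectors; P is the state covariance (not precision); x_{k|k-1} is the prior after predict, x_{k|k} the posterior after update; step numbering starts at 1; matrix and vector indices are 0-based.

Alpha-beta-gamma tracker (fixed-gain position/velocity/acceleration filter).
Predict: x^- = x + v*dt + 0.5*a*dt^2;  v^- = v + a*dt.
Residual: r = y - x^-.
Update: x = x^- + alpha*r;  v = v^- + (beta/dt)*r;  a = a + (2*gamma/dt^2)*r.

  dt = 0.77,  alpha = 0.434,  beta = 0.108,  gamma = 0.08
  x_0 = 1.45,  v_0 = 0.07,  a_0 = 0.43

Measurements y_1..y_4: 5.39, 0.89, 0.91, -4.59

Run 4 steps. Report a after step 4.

a_post = -2.6593

step 1: x_pred=1.6314  r=3.7586  x^+=3.2626  v^+=0.9283  a^+=1.4443
step 2: x_pred=4.4056  r=-3.5156  x^+=2.8798  v^+=1.5473  a^+=0.4956
step 3: x_pred=4.2182  r=-3.3082  x^+=2.7824  v^+=1.4649  a^+=-0.3971
step 4: x_pred=3.7927  r=-8.3827  x^+=0.1546  v^+=-0.0166  a^+=-2.6593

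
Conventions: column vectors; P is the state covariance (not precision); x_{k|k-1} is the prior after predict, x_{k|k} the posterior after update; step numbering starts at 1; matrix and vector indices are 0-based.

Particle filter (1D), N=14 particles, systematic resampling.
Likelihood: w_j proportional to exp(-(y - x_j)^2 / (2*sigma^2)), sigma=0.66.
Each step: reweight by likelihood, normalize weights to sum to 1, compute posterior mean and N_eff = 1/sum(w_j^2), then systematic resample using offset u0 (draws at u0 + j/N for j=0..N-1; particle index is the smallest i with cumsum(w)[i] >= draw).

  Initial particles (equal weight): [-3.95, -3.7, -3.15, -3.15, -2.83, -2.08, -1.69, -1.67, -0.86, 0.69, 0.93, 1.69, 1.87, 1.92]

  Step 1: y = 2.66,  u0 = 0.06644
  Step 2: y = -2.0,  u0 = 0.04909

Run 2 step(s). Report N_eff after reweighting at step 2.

step 1: w=[0.0000, 0.0000, 0.0000, 0.0000, 0.0000, 0.0000, 0.0000, 0.0000, 0.0000, 0.0083, 0.0229, 0.2416, 0.3476, 0.3795]  mean=1.8142  Neff=3.0876  idx=[11, 11, 11, 12, 12, 12, 12, 12, 13, 13, 13, 13, 13, 13]
step 2: w=[0.2060, 0.2060, 0.2060, 0.0432, 0.0432, 0.0432, 0.0432, 0.0432, 0.0276, 0.0276, 0.0276, 0.0276, 0.0276, 0.0276]  mean=1.7670  Neff=7.0780  idx=[0, 0, 0, 1, 1, 1, 2, 2, 3, 4, 6, 8, 10, 13]

N_eff = 7.0780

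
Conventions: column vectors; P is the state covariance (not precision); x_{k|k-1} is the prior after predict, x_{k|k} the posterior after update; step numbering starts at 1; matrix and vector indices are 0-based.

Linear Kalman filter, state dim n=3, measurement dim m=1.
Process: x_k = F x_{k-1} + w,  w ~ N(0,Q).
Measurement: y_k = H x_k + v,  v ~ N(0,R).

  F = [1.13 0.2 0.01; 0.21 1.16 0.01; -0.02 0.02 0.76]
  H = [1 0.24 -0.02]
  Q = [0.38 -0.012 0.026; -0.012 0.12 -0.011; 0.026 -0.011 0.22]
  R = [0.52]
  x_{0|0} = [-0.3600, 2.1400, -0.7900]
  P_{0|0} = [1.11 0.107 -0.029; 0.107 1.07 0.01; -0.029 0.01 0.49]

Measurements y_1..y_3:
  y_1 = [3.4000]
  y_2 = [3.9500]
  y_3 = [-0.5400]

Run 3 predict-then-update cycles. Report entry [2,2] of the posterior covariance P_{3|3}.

step 1: x^-=[0.0133, 2.3989, -0.5504]  P^-=[1.8880 0.6442 -0.0125; 0.6442 1.6610 0.0150; -0.0125 0.0150 0.5050]  S=[2.8134]  K=[0.7261; 0.3706; -0.0067]  nu=[2.8000]  x^+=[2.0464, 3.4365, -0.5693]  P^+=[0.4047 -0.1128 0.0013; -0.1128 1.2747 0.0221; 0.0013 0.0221 0.5049]
step 2: x^-=[2.9940, 4.4103, -0.4048]  P^-=[0.8969 0.2275 0.0282; 0.2275 1.7987 0.0425; 0.0282 0.0425 0.5130]  S=[1.6284]  K=[0.5840; 0.4043; 0.0173]  nu=[-0.1105]  x^+=[2.9294, 4.3656, -0.4067]  P^+=[0.3416 -0.1569 0.0117; -0.1569 1.5325 0.0312; 0.0117 0.0312 0.5125]
step 3: x^-=[4.1793, 5.6752, -0.2804]  P^-=[0.8070 0.2129 0.0402; 0.2129 2.1216 0.0593; 0.0402 0.0593 0.5175]  S=[1.5494]  K=[0.5533; 0.4653; 0.0285]  nu=[-6.0870]  x^+=[0.8115, 2.8430, -0.4537]  P^+=[0.3327 -0.1859 0.0158; -0.1859 1.7861 0.0388; 0.0158 0.0388 0.5162]

P_post[2,2] = 0.5162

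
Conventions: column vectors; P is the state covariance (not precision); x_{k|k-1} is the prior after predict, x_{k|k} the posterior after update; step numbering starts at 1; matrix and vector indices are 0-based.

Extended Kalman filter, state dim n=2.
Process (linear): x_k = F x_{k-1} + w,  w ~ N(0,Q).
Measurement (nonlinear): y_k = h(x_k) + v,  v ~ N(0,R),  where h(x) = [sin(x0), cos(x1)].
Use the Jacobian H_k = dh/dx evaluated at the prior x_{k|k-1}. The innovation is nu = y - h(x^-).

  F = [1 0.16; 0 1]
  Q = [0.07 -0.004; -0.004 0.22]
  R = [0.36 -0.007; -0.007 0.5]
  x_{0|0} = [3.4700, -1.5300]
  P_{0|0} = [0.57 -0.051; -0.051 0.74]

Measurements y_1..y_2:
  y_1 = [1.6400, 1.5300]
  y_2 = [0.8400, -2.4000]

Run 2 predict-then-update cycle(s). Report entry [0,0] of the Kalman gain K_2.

K[0,0] = -0.3353

step 1: x^-=[3.2252, -1.5300]  P^-=[0.6426 0.0634; 0.0634 0.9600]  H_jac=[-0.9965 0.0000; 0.0000 0.9992]  S=[0.9981 -0.0701; -0.0701 1.4584]  K=[-0.6407 0.0126; -0.0171 0.6569]  nu=[1.7235, 1.4892]  x^+=[2.1398, -0.5813]  P^+=[0.2315 0.0108; 0.0108 0.3288]
step 2: x^-=[2.0468, -0.5813]  P^-=[0.3134 0.0594; 0.0594 0.5488]  H_jac=[-0.4582 0.0000; 0.0000 0.5491]  S=[0.4258 -0.0220; -0.0220 0.6655]  K=[-0.3353 0.0380; -0.0407 0.4515]  nu=[-0.0488, -3.2357]  x^+=[1.9403, -2.0403]  P^+=[0.2640 0.0388; 0.0388 0.4116]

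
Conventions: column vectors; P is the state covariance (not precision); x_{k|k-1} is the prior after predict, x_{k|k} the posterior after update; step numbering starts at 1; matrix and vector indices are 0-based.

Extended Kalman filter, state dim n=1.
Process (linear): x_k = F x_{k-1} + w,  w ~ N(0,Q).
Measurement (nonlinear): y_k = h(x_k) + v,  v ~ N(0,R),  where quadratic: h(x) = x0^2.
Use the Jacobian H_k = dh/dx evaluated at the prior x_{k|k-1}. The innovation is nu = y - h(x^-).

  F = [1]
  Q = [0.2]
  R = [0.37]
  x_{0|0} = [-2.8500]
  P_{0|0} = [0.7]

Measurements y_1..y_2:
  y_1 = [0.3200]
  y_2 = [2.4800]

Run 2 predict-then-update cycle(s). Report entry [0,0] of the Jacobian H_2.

step 1: x^-=[-2.8500]  P^-=[0.9000]  H_jac=[-5.7000]  S=[29.6110]  K=[-0.1732]  nu=[-7.8025]  x^+=[-1.4982]  P^+=[0.0112]
step 2: x^-=[-1.4982]  P^-=[0.2112]  H_jac=[-2.9965]  S=[2.2668]  K=[-0.2793]  nu=[0.2353]  x^+=[-1.5639]  P^+=[0.0345]

H_jac[0,0] = -2.9965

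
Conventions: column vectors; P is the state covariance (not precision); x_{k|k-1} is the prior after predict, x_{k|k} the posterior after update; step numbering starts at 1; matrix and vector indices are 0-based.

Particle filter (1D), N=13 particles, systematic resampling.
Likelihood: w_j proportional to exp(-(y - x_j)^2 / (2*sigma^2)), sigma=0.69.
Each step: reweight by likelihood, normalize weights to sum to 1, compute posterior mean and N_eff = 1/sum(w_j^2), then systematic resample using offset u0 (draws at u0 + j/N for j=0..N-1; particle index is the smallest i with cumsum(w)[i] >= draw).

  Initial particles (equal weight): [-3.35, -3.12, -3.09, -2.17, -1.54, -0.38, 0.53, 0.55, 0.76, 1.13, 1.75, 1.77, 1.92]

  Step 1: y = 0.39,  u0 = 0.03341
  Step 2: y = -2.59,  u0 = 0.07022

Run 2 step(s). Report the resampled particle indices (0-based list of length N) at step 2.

step 1: w=[0.0000, 0.0000, 0.0000, 0.0002, 0.0046, 0.1247, 0.2276, 0.2262, 0.2012, 0.1307, 0.0333, 0.0314, 0.0199]  mean=0.6428  Neff=5.5982  idx=[5, 5, 6, 6, 6, 7, 7, 7, 8, 8, 9, 9, 11]
step 2: w=[0.4909, 0.4909, 0.0030, 0.0030, 0.0030, 0.0026, 0.0026, 0.0026, 0.0006, 0.0006, 0.0000, 0.0000, 0.0000]  mean=-0.3629  Neff=2.0750  idx=[0, 0, 0, 0, 0, 0, 1, 1, 1, 1, 1, 1, 5]

resampled_idx = [0, 0, 0, 0, 0, 0, 1, 1, 1, 1, 1, 1, 5]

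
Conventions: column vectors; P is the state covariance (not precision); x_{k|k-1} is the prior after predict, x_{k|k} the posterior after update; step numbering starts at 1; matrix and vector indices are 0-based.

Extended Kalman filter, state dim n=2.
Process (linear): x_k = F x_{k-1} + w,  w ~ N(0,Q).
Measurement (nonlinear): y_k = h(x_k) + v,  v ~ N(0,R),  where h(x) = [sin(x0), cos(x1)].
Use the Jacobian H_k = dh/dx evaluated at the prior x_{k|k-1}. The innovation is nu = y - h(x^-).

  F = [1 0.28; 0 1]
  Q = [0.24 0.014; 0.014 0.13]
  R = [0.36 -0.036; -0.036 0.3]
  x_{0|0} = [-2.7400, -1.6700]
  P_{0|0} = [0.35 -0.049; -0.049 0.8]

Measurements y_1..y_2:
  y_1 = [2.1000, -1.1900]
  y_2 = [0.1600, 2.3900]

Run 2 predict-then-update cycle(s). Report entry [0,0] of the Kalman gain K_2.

K[0,0] = 0.5191

step 1: x^-=[-3.2076, -1.6700]  P^-=[0.6253 0.1890; 0.1890 0.9300]  H_jac=[-0.9978 0.0000; 0.0000 0.9951]  S=[0.9826 -0.2237; -0.2237 1.2209]  K=[-0.6260 0.0394; -0.0202 0.7543]  nu=[2.0340, -1.0910]  x^+=[-4.5239, -2.5341]  P^+=[0.2273 0.0345; 0.0345 0.2281]
step 2: x^-=[-5.2335, -2.5341]  P^-=[0.5045 0.1124; 0.1124 0.3581]  H_jac=[0.4978 0.0000; 0.0000 0.5708]  S=[0.4850 -0.0041; -0.0041 0.4167]  K=[0.5191 0.1590; 0.1195 0.4918]  nu=[-0.7073, 3.2111]  x^+=[-5.0900, -1.0394]  P^+=[0.3639 0.0508; 0.0508 0.2509]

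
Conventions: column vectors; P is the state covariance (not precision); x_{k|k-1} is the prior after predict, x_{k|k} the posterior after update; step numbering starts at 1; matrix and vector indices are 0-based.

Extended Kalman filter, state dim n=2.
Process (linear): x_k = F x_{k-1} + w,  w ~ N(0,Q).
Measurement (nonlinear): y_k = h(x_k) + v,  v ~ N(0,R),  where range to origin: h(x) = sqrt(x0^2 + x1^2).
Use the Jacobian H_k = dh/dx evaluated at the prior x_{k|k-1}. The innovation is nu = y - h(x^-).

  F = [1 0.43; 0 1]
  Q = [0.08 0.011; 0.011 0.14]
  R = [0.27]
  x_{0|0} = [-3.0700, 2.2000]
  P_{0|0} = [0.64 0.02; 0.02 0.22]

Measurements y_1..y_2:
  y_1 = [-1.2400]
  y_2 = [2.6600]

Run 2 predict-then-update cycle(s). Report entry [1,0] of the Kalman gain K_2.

step 1: x^-=[-2.1240, 2.2000]  P^-=[0.7779 0.1256; 0.1256 0.3600]  H_jac=[-0.6946 0.7194]  S=[0.7061]  K=[-0.6372; 0.2433]  nu=[-4.2980]  x^+=[0.6148, 1.1545]  P^+=[0.4912 0.2350; 0.2350 0.3182]
step 2: x^-=[1.1113, 1.1545]  P^-=[0.8321 0.3829; 0.3829 0.4582]  H_jac=[0.6935 0.7205]  S=[1.2907]  K=[0.6609; 0.4615]  nu=[1.0576]  x^+=[1.8102, 1.6426]  P^+=[0.2685 -0.0108; -0.0108 0.1833]

K[1,0] = 0.4615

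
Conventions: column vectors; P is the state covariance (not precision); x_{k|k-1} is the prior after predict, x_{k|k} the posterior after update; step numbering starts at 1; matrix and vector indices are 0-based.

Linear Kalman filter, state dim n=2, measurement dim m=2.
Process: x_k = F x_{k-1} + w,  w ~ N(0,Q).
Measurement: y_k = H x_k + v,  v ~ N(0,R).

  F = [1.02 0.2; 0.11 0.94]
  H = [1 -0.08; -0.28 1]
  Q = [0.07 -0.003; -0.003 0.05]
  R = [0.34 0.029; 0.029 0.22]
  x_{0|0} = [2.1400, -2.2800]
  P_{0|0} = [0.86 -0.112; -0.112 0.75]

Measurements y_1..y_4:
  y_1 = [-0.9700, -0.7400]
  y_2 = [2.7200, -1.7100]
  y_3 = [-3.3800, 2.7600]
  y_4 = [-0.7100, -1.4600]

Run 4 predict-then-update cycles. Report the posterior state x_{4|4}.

step 1: x^-=[1.7268, -1.9078]  P^-=[0.9490 0.1246; 0.1246 0.6999]  S=[1.2736 -0.1653; -0.1653 0.9246]  K=[0.7346 -0.0213; 0.1508 0.7463]  nu=[-2.8494, 1.6513]  x^+=[-0.4015, -1.1051]  P^+=[0.2562 0.0884; 0.0884 0.1933]
step 2: x^-=[-0.6305, -1.0829]  P^-=[0.3803 0.1488; 0.1488 0.2422]  S=[0.6981 0.0552; 0.0552 0.4087]  K=[0.5252 0.0324; 0.1481 0.4706]  nu=[3.2639, -0.8036]  x^+=[1.0577, -0.9777]  P^+=[0.1855 0.0743; 0.0743 0.1286]
step 3: x^-=[0.8833, -0.8027]  P^-=[0.2984 0.1149; 0.1149 0.1813]  S=[0.6212 0.0484; 0.0484 0.3603]  K=[0.4637 0.0246; 0.1307 0.3963]  nu=[-4.3275, 3.8100]  x^+=[-1.0294, 0.1414]  P^+=[0.1635 0.0647; 0.0647 0.1091]
step 4: x^-=[-1.0217, 0.0197]  P^-=[0.2709 0.0993; 0.0993 0.1617]  S=[0.5960 0.0417; 0.0417 0.3474]  K=[0.4401 0.0146; 0.1189 0.3713]  nu=[0.3133, -1.7658]  x^+=[-0.9096, -0.5987]  P^+=[0.1548 0.0593; 0.0593 0.1017]

x_post = [-0.9096, -0.5987]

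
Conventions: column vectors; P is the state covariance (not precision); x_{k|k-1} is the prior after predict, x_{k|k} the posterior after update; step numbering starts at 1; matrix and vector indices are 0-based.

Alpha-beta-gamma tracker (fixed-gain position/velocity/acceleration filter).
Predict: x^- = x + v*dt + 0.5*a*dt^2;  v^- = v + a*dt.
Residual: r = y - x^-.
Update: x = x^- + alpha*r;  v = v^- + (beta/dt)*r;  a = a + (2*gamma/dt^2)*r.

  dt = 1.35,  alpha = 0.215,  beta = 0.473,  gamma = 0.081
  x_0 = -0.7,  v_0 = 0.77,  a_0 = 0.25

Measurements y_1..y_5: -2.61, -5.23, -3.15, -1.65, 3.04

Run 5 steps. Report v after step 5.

step 1: x_pred=0.5673  r=-3.1773  x^+=-0.1158  v^+=-0.0057  a^+=-0.0324
step 2: x_pred=-0.1531  r=-5.0769  x^+=-1.2446  v^+=-1.8283  a^+=-0.4837
step 3: x_pred=-4.1536  r=1.0036  x^+=-3.9378  v^+=-2.1297  a^+=-0.3945
step 4: x_pred=-7.1724  r=5.5224  x^+=-5.9851  v^+=-0.7274  a^+=0.0964
step 5: x_pred=-6.8792  r=9.9192  x^+=-4.7466  v^+=2.8781  a^+=0.9781

v_post = 2.8781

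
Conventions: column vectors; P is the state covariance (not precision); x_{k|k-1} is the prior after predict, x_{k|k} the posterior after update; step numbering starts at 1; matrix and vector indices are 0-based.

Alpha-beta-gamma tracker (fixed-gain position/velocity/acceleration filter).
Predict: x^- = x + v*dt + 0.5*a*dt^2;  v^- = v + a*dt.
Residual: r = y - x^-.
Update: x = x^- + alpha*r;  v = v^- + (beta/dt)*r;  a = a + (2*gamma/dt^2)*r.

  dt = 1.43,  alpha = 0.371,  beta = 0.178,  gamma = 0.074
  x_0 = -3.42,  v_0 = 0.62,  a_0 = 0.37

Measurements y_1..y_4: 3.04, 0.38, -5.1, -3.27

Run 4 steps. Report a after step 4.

step 1: x_pred=-2.1551  r=5.1951  x^+=-0.2277  v^+=1.7958  a^+=0.7460
step 2: x_pred=3.1030  r=-2.7230  x^+=2.0927  v^+=2.5236  a^+=0.5489
step 3: x_pred=6.2627  r=-11.3627  x^+=2.0472  v^+=1.8942  a^+=-0.2735
step 4: x_pred=4.4762  r=-7.7462  x^+=1.6024  v^+=0.5389  a^+=-0.8341

a_post = -0.8341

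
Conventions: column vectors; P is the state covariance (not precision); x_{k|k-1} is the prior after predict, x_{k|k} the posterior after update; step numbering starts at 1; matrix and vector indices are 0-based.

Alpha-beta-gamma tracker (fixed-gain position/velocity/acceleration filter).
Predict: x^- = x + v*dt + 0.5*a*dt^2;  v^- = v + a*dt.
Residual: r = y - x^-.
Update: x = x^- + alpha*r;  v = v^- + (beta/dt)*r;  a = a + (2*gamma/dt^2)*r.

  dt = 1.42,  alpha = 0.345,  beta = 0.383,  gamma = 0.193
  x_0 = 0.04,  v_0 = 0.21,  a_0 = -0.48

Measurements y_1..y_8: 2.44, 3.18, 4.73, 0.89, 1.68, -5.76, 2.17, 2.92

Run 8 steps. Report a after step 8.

step 1: x_pred=-0.1457  r=2.5857  x^+=0.7463  v^+=0.2258  a^+=0.0150
step 2: x_pred=1.0821  r=2.0979  x^+=1.8059  v^+=0.8129  a^+=0.4166
step 3: x_pred=3.3803  r=1.3497  x^+=3.8459  v^+=1.7685  a^+=0.6750
step 4: x_pred=7.0378  r=-6.1478  x^+=4.9168  v^+=1.0688  a^+=-0.5019
step 5: x_pred=5.9285  r=-4.2485  x^+=4.4628  v^+=-0.7898  a^+=-1.3152
step 6: x_pred=2.0153  r=-7.7753  x^+=-0.6672  v^+=-4.7545  a^+=-2.8036
step 7: x_pred=-10.2451  r=12.4151  x^+=-5.9619  v^+=-5.3870  a^+=-0.4270
step 8: x_pred=-14.0420  r=16.9620  x^+=-8.1901  v^+=-1.4184  a^+=2.8201

a_post = 2.8201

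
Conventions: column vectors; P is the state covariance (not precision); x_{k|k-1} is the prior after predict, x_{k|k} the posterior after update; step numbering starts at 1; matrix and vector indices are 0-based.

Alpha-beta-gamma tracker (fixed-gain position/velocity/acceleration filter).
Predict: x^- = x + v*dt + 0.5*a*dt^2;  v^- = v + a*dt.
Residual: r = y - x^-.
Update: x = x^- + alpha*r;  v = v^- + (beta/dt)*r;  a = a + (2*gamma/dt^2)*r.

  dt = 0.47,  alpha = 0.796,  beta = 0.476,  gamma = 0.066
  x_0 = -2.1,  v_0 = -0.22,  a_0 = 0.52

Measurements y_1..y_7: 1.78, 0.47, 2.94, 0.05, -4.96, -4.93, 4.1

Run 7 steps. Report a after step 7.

step 1: x_pred=-2.1460  r=3.9260  x^+=0.9791  v^+=4.0005  a^+=2.8660
step 2: x_pred=3.1759  r=-2.7059  x^+=1.0220  v^+=2.6071  a^+=1.2491
step 3: x_pred=2.3853  r=0.5547  x^+=2.8268  v^+=3.7559  a^+=1.5805
step 4: x_pred=4.7667  r=-4.7167  x^+=1.0122  v^+=-0.2781  a^+=-1.2379
step 5: x_pred=0.7448  r=-5.7048  x^+=-3.7962  v^+=-6.6375  a^+=-4.6469
step 6: x_pred=-7.4291  r=2.4991  x^+=-5.4398  v^+=-6.2905  a^+=-3.1535
step 7: x_pred=-8.7447  r=12.8447  x^+=1.4797  v^+=5.2360  a^+=4.5219

a_post = 4.5219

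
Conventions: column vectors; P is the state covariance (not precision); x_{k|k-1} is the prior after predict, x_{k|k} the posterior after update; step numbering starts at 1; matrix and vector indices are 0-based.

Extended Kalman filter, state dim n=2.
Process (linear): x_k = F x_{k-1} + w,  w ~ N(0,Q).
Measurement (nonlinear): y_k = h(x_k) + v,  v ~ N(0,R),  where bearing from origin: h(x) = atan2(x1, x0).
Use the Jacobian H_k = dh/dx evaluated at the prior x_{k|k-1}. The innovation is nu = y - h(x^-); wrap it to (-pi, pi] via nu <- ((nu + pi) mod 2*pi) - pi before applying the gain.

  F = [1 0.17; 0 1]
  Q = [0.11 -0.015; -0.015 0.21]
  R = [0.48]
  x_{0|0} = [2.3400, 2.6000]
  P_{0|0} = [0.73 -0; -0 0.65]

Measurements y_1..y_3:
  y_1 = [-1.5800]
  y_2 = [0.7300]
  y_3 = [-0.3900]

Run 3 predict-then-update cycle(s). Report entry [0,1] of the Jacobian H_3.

H_jac[0,1] = 0.1976

step 1: x^-=[2.7820, 2.6000]  P^-=[0.8588 0.0955; 0.0955 0.8600]  H_jac=[-0.1793 0.1919]  S=[0.5327]  K=[-0.2547; 0.2776]  nu=[-2.3316]  x^+=[3.3758, 1.9527]  P^+=[0.8242 0.1332; 0.1332 0.8189]
step 2: x^-=[3.7078, 1.9527]  P^-=[1.0032 0.2574; 0.2574 1.0289]  H_jac=[-0.1112 0.2111]  S=[0.5262]  K=[-0.1087; 0.3585]  nu=[0.2453]  x^+=[3.6811, 2.0407]  P^+=[0.9970 0.2779; 0.2779 0.9613]
step 3: x^-=[4.0280, 2.0407]  P^-=[1.2292 0.4263; 0.4263 1.1713]  H_jac=[-0.1001 0.1976]  S=[0.5212]  K=[-0.0745; 0.3621]  nu=[-0.8589]  x^+=[4.0920, 1.7296]  P^+=[1.2263 0.4404; 0.4404 1.1030]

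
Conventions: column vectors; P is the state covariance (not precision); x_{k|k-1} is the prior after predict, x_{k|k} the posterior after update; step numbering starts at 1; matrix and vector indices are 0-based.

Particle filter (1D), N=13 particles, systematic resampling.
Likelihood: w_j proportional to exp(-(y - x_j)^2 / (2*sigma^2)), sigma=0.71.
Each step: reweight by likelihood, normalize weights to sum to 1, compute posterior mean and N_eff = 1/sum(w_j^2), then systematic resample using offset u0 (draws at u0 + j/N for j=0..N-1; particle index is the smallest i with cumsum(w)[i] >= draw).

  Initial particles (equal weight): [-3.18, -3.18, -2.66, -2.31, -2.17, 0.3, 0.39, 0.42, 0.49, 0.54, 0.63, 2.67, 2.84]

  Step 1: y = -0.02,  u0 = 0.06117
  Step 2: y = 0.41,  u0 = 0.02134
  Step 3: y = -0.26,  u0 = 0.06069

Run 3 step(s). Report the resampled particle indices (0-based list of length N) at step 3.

resampled_idx = [0, 1, 2, 3, 4, 5, 6, 6, 8, 9, 10, 11, 12]

step 1: w=[0.0000, 0.0000, 0.0002, 0.0012, 0.0021, 0.1900, 0.1780, 0.1735, 0.1625, 0.1541, 0.1383, 0.0002, 0.0001]  mean=0.4418  Neff=5.9837  idx=[5, 5, 6, 6, 6, 7, 7, 8, 8, 9, 9, 10, 10]
step 2: w=[0.0770, 0.0770, 0.0779, 0.0779, 0.0779, 0.0779, 0.0779, 0.0774, 0.0774, 0.0766, 0.0766, 0.0743, 0.0743]  mean=0.4549  Neff=12.9967  idx=[0, 1, 2, 3, 4, 5, 6, 7, 8, 9, 10, 11, 12]
step 3: w=[0.0937, 0.0937, 0.0841, 0.0841, 0.0841, 0.0808, 0.0808, 0.0732, 0.0732, 0.0678, 0.0678, 0.0583, 0.0583]  mean=0.4409  Neff=12.7291  idx=[0, 1, 2, 3, 4, 5, 6, 6, 8, 9, 10, 11, 12]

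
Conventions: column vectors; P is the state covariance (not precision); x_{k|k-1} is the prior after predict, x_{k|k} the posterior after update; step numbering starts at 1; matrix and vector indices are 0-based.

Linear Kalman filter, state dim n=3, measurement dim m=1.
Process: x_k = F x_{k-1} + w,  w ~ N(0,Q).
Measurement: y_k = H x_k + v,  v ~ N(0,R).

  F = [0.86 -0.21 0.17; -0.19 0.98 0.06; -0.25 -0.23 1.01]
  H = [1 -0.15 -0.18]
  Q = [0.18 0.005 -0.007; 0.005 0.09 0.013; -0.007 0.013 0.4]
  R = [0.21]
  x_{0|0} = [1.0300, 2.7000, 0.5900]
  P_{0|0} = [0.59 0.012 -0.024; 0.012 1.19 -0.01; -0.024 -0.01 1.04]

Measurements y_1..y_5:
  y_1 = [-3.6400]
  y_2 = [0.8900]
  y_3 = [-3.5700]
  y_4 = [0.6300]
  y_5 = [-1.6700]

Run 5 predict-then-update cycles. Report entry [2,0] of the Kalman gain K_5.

K[2,0] = 0.6276

step 1: x^-=[0.4191, 2.4857, -0.2826]  P^-=[0.6883 -0.3171 0.0831; -0.3171 1.2528 -0.1714; 0.0831 -0.1714 1.5789]  S=[1.0336]  K=[0.6975; -0.4588; -0.1697]  nu=[-3.7371]  x^+=[-2.1874, 4.2003, 0.3514]  P^+=[0.1855 0.0136 0.2054; 0.0136 1.0353 -0.2518; 0.2054 -0.2518 1.5491]
step 2: x^-=[-2.7035, 4.5529, -0.0643]  P^-=[0.4807 -0.2454 0.5001; -0.2454 1.0572 -0.4087; 0.5001 -0.4087 2.0614]  S=[0.6528]  K=[0.6549; -0.5061; 0.2916]  nu=[4.2648]  x^+=[0.0896, 2.3946, 1.1793]  P^+=[0.2008 -0.0290 0.3754; -0.0290 0.8900 -0.3124; 0.3754 -0.3124 2.0059]
step 3: x^-=[-0.2254, 2.4005, 0.6179]  P^-=[0.5683 -0.2570 0.7301; -0.2570 0.9247 -0.4332; 0.7301 -0.4332 2.4581]  S=[0.6696]  K=[0.7100; -0.4745; 0.5266]  nu=[-2.8733]  x^+=[-2.2654, 3.7638, -0.8952]  P^+=[0.2307 -0.0314 0.4797; -0.0314 0.7740 -0.2659; 0.4797 -0.2659 2.2724]
step 4: x^-=[-2.8908, 4.0652, -1.2035]  P^-=[0.6211 -0.2282 0.8386; -0.2282 0.8193 -0.3653; 0.8386 -0.3653 2.6511]  S=[0.6822]  K=[0.7393; -0.4183; 0.6101]  nu=[3.9140]  x^+=[0.0026, 2.4280, 1.1843]  P^+=[0.2482 -0.0173 0.5309; -0.0173 0.7000 -0.1912; 0.5309 -0.1912 2.3972]
step 5: x^-=[-0.3063, 2.4500, 0.6370]  P^-=[0.6389 -0.1896 0.8742; -0.1896 0.7517 -0.2807; 0.8742 -0.2807 2.7166]  S=[0.6808]  K=[0.7490; -0.3699; 0.6276]  nu=[-0.8815]  x^+=[-0.9666, 2.7761, 0.0838]  P^+=[0.2569 -0.0010 0.5541; -0.0010 0.6585 -0.1226; 0.5541 -0.1226 2.4485]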